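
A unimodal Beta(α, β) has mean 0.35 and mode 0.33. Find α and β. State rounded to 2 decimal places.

With s = α+β: μ = α/s and mode = (α−1)/(s−2). Eliminating α = μs,
μs − 1 = m(s−2) ⇒ s(μ−m) = 1−2m ⇒ s = 0.34/0.02 = 17.0000.
So α = μs = 5.95, β = (1−μ)s = 11.05.

α = 5.95, β = 11.05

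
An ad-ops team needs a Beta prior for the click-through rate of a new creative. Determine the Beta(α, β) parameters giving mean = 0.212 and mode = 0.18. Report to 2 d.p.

α = 4.24, β = 15.76

With s = α+β: μ = α/s and mode = (α−1)/(s−2). Eliminating α = μs,
μs − 1 = m(s−2) ⇒ s(μ−m) = 1−2m ⇒ s = 0.64/0.032 = 20.0000.
So α = μs = 4.24, β = (1−μ)s = 15.76.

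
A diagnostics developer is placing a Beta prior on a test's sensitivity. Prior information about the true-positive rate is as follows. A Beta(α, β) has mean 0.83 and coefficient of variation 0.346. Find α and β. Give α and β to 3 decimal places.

α = 0.590, β = 0.121

Var = (CV·μ)² = (0.346×0.83)² = 0.082472.
α+β = μ(1−μ)/Var − 1 = 0.1411/0.082472 − 1 = 0.7109.
Thus α = 0.83·0.7109 = 0.590 and β = 0.17·0.7109 = 0.121.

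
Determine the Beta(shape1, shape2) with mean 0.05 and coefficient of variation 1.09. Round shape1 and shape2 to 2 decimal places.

σ = CV·μ = 1.09×0.05 = 0.05450, so σ² = 0.002970.
s+1 = μ(1−μ)/σ² = 0.0475/0.002970 = 15.9919, so s = shape1+shape2 = 14.9919.
shape1 = μs = 0.75, shape2 = (1−μ)s = 14.24.

shape1 = 0.75, shape2 = 14.24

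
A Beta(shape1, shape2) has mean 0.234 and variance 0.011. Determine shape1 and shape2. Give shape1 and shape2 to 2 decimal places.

shape1 = 3.58, shape2 = 11.72

By moment matching, shape1+shape2 = μ(1−μ)/σ² − 1 = (0.234·0.766)/0.011 − 1 = 16.2949 − 1 = 15.2949.
Since shape1/(shape1+shape2) = μ, shape1 = 0.234·15.2949 = 3.58 and shape2 = 0.766·15.2949 = 11.72.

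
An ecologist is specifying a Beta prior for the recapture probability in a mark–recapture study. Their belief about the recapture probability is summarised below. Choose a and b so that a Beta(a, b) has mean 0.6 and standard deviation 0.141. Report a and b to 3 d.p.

a = 6.643, b = 4.429

First σ² = 0.019881. Setting a = μn, b = (1−μ)n with n = a+b,
μ(1−μ)/(n+1) = 0.019881 ⇒ n+1 = 0.24/0.019881 = 12.0718 ⇒ n = 11.0718.
Hence a = 0.6×11.0718 = 6.643, b = 0.4×11.0718 = 4.429.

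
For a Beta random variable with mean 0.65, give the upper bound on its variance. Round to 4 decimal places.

Var = μ(1−μ)/(α+β+1), which approaches μ(1−μ) as α+β → 0.
So the supremum is μ(1−μ) = 0.65×0.35 = 0.2275.

0.2275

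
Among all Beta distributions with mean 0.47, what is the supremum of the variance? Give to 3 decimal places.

0.249

Var = μ(1−μ)/(α+β+1), which approaches μ(1−μ) as α+β → 0.
So the supremum is μ(1−μ) = 0.47×0.53 = 0.249.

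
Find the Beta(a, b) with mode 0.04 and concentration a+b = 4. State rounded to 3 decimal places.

For a,b>1 the mode is (a−1)/(a+b−2), so a = mode·(κ−2)+1 = 0.04×2+1 = 1.080.
And b = (1−mode)·(κ−2)+1 = 0.96×2+1 = 2.920.

a = 1.080, b = 2.920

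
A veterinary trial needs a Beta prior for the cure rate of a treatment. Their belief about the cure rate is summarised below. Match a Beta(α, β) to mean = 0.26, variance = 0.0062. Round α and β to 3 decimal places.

α = 7.808, β = 22.224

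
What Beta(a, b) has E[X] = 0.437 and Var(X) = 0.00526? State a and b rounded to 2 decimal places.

a = 20.00, b = 25.77

Write ν = a+b; then a = μν and Var = μ(1−μ)/(ν+1).
ν = μ(1−μ)/Var − 1 = 0.246031/0.00526 − 1 = 45.7740.
a = 0.437·45.7740 = 20.00, b = 0.563·45.7740 = 25.77.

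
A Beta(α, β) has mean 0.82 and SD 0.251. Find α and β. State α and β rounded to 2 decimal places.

α = 1.10, β = 0.24

Variance = 0.251² = 0.063001. The moment-matching identity α+β = μ(1−μ)/Var − 1 gives
α+β = 0.1476/0.063001 − 1 = 1.3428, so α = μ·1.3428 = 1.10 and β = (1−μ)·1.3428 = 0.24.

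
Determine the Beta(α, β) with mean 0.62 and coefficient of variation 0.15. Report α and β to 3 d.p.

Var = (CV·μ)² = (0.15×0.62)² = 0.008649.
α+β = μ(1−μ)/Var − 1 = 0.2356/0.008649 − 1 = 26.2401.
Thus α = 0.62·26.2401 = 16.269 and β = 0.38·26.2401 = 9.971.

α = 16.269, β = 9.971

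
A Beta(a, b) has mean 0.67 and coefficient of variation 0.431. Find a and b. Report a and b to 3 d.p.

σ = CV·μ = 0.431×0.67 = 0.28877, so σ² = 0.083388.
s+1 = μ(1−μ)/σ² = 0.2211/0.083388 = 2.6515, so s = a+b = 1.6515.
a = μs = 1.106, b = (1−μ)s = 0.545.

a = 1.106, b = 0.545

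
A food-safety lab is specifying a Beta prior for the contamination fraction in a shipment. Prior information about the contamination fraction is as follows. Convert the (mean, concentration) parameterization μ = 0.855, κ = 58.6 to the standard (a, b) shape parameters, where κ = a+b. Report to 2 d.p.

a = μκ = 0.855×58.6 = 50.10 and b = (1−μ)κ = 0.145×58.6 = 8.50.

a = 50.10, b = 8.50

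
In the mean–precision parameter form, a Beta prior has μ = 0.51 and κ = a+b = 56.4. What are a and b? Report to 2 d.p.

a = 28.76, b = 27.64

a = μκ = 0.51×56.4 = 28.76 and b = (1−μ)κ = 0.49×56.4 = 27.64.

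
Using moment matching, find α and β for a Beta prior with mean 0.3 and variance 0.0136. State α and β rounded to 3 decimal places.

α = 4.332, β = 10.109

Write ν = α+β; then α = μν and Var = μ(1−μ)/(ν+1).
ν = μ(1−μ)/Var − 1 = 0.21/0.0136 − 1 = 14.4412.
α = 0.3·14.4412 = 4.332, β = 0.7·14.4412 = 10.109.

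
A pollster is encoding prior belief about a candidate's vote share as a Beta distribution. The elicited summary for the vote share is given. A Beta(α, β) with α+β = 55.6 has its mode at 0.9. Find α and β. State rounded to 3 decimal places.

Since the density peak of Beta(α,β) is at (α−1)/(α+β−2),
α = 1 + 0.9(55.6−2) = 49.240 and β = 55.6 − 49.240 = 6.360.

α = 49.240, β = 6.360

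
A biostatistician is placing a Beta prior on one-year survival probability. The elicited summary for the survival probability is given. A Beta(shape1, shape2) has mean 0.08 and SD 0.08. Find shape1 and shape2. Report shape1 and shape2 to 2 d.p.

First σ² = 0.0064. Setting shape1 = μn, shape2 = (1−μ)n with n = shape1+shape2,
μ(1−μ)/(n+1) = 0.0064 ⇒ n+1 = 0.0736/0.0064 = 11.5000 ⇒ n = 10.5000.
Hence shape1 = 0.08×10.5000 = 0.84, shape2 = 0.92×10.5000 = 9.66.

shape1 = 0.84, shape2 = 9.66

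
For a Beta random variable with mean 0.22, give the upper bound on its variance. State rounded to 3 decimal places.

For fixed mean μ the Beta variance is μ(1−μ)/(α+β+1), increasing as α+β decreases.
Its least upper bound (not attained) is μ(1−μ) = 0.22·0.78 = 0.172.

0.172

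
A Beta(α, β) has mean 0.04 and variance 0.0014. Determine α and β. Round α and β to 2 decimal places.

α = 1.06, β = 25.37

Let s = α+β. The Beta variance is μ(1−μ)/(s+1).
So s+1 = μ(1−μ)/σ² = (0.04×0.96)/0.0014 = 0.0384/0.0014 = 27.4286, giving s = 26.4286.
Then α = μs = 0.04×26.4286 = 1.06 and β = (1−μ)s = 0.96×26.4286 = 25.37.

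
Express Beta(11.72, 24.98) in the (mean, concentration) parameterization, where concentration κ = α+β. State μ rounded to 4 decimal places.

μ = 0.3193, κ = 36.70

κ = α+β = 11.72+24.98 = 36.70; μ = α/κ = 11.72/36.70 = 0.3193.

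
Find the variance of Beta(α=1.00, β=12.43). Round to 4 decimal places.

0.0048

α+β = 13.43 and αβ = 12.4300, so Var = αβ/[(α+β)²(α+β+1)] = 12.4300/2602.665507 = 0.0048.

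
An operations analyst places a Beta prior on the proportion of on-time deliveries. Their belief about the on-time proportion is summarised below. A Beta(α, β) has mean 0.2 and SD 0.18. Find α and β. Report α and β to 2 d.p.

α = 0.79, β = 3.15

First σ² = 0.0324. Setting α = μn, β = (1−μ)n with n = α+β,
μ(1−μ)/(n+1) = 0.0324 ⇒ n+1 = 0.16/0.0324 = 4.9383 ⇒ n = 3.9383.
Hence α = 0.2×3.9383 = 0.79, β = 0.8×3.9383 = 3.15.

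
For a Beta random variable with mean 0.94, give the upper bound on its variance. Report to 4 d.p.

For fixed mean μ the Beta variance is μ(1−μ)/(α+β+1), increasing as α+β decreases.
Its least upper bound (not attained) is μ(1−μ) = 0.94·0.06 = 0.0564.

0.0564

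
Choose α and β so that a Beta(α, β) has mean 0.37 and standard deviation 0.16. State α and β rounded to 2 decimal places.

α = 3.00, β = 5.11

First σ² = 0.0256. Setting α = μn, β = (1−μ)n with n = α+β,
μ(1−μ)/(n+1) = 0.0256 ⇒ n+1 = 0.2331/0.0256 = 9.1055 ⇒ n = 8.1055.
Hence α = 0.37×8.1055 = 3.00, β = 0.63×8.1055 = 5.11.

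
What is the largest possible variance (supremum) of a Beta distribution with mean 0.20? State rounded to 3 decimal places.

0.160

Var = μ(1−μ)/(α+β+1), which approaches μ(1−μ) as α+β → 0.
So the supremum is μ(1−μ) = 0.20×0.80 = 0.160.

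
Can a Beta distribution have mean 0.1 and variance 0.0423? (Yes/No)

A Beta with mean μ has variance μ(1−μ)/(α+β+1) < μ(1−μ).
Here μ(1−μ) = 0.1×0.9 = 0.09, and 0.0423 < 0.09.

Yes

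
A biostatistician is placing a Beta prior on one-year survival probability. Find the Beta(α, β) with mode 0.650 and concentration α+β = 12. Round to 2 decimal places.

α = 7.50, β = 4.50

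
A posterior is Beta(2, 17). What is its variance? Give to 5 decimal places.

0.00471

μ = 2/19 = 0.105263; Var = μ(1−μ)/(α+β+1) = 0.0941828/20 = 0.00471.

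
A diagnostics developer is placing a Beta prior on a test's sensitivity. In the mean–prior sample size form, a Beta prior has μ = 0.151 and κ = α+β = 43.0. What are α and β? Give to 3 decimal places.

α = μκ = 0.151×43.0 = 6.493 and β = (1−μ)κ = 0.849×43.0 = 36.507.

α = 6.493, β = 36.507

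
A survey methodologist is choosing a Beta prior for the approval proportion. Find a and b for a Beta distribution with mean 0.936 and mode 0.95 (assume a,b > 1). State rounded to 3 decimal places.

With s = a+b: μ = a/s and mode = (a−1)/(s−2). Eliminating a = μs,
μs − 1 = m(s−2) ⇒ s(μ−m) = 1−2m ⇒ s = -0.90/-0.014 = 64.2857.
So a = μs = 60.171, b = (1−μ)s = 4.114.

a = 60.171, b = 4.114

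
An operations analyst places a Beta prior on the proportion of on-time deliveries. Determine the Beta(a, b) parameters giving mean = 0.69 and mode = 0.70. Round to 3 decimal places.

a = 27.600, b = 12.400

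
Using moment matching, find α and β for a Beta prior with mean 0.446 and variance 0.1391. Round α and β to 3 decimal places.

α = 0.346, β = 0.430

Let s = α+β. The Beta variance is μ(1−μ)/(s+1).
So s+1 = μ(1−μ)/σ² = (0.446×0.554)/0.1391 = 0.247084/0.1391 = 1.7763, giving s = 0.7763.
Then α = μs = 0.446×0.7763 = 0.346 and β = (1−μ)s = 0.554×0.7763 = 0.430.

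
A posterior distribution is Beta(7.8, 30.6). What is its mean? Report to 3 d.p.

0.203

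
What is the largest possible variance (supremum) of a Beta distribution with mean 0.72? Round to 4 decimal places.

Var = μ(1−μ)/(α+β+1), which approaches μ(1−μ) as α+β → 0.
So the supremum is μ(1−μ) = 0.72×0.28 = 0.2016.

0.2016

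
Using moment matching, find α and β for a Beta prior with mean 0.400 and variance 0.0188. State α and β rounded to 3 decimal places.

Let s = α+β. The Beta variance is μ(1−μ)/(s+1).
So s+1 = μ(1−μ)/σ² = (0.400×0.600)/0.0188 = 0.240000/0.0188 = 12.7660, giving s = 11.7660.
Then α = μs = 0.400×11.7660 = 4.706 and β = (1−μ)s = 0.600×11.7660 = 7.060.

α = 4.706, β = 7.060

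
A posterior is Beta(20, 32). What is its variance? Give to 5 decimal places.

μ = 20/52 = 0.384615; Var = μ(1−μ)/(α+β+1) = 0.2366864/53 = 0.00447.

0.00447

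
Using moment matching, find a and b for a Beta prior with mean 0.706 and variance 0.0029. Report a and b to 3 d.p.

a = 49.825, b = 20.749

Let s = a+b. The Beta variance is μ(1−μ)/(s+1).
So s+1 = μ(1−μ)/σ² = (0.706×0.294)/0.0029 = 0.207564/0.0029 = 71.5738, giving s = 70.5738.
Then a = μs = 0.706×70.5738 = 49.825 and b = (1−μ)s = 0.294×70.5738 = 20.749.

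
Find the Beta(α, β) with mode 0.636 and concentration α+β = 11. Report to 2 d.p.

α = 6.72, β = 4.28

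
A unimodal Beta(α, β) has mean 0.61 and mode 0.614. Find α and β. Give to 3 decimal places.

Let s = α+β. Mean gives α = μs = 0.61s; mode gives (α−1)/(s−2) = 0.614.
Substituting: 0.61s − 1 = 0.614(s−2) = 0.614s − 1.228, so -0.004s = -0.228 and s = 57.0000.
Then α = 0.61×57.0000 = 34.770 and β = s−α = 22.230.

α = 34.770, β = 22.230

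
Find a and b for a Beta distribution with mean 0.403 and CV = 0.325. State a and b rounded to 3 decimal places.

a = 5.249, b = 7.776

σ = CV·μ = 0.325×0.403 = 0.13098, so σ² = 0.017154.
s+1 = μ(1−μ)/σ² = 0.240591/0.017154 = 14.0250, so s = a+b = 13.0250.
a = μs = 5.249, b = (1−μ)s = 7.776.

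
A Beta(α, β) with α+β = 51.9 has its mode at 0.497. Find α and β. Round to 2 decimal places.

α = 25.80, β = 26.10

Mode = (α−1)/(κ−2) with κ = α+β, so α−1 = 0.497·49.9 = 24.80.
α = 25.80; β = κ − α = 26.10.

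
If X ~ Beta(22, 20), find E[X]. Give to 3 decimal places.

E[X] = α/(α+β) = 22/42 = 0.524.

0.524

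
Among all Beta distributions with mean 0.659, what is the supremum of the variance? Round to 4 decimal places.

0.2247

For fixed mean μ the Beta variance is μ(1−μ)/(α+β+1), increasing as α+β decreases.
Its least upper bound (not attained) is μ(1−μ) = 0.659·0.341 = 0.2247.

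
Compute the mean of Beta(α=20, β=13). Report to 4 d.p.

E[X] = α/(α+β) = 20/33 = 0.6061.

0.6061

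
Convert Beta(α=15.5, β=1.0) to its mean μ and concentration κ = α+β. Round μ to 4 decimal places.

μ = 0.9394, κ = 16.5

κ = α+β = 15.5+1.0 = 16.5; μ = α/κ = 15.5/16.5 = 0.9394.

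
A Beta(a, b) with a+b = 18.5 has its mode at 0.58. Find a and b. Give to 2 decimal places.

a = 10.57, b = 7.93

Mode = (a−1)/(κ−2) with κ = a+b, so a−1 = 0.58·16.5 = 9.57.
a = 10.57; b = κ − a = 7.93.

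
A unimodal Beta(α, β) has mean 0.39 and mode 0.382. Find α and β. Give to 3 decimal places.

α = 11.505, β = 17.995

Let s = α+β. Mean gives α = μs = 0.39s; mode gives (α−1)/(s−2) = 0.382.
Substituting: 0.39s − 1 = 0.382(s−2) = 0.382s − 0.764, so 0.008s = 0.236 and s = 29.5000.
Then α = 0.39×29.5000 = 11.505 and β = s−α = 17.995.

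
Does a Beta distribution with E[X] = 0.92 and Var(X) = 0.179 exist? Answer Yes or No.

For any Beta, Var(X) < E[X]·(1−E[X]).
Here μ(1−μ) = 0.92×0.08 = 0.0736, and 0.179 ≥ 0.0736.

No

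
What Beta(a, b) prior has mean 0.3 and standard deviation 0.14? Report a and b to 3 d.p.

σ² = 0.14² = 0.0196.
With s = a+b, Var = μ(1−μ)/(s+1), so s+1 = (0.3×0.7)/0.0196 = 10.7143 and s = 9.7143.
a = μs = 2.914, b = (1−μ)s = 6.800.

a = 2.914, b = 6.800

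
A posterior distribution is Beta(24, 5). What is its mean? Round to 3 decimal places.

0.828

The Beta mean is α/(α+β) = 24/(24+5) = 0.828.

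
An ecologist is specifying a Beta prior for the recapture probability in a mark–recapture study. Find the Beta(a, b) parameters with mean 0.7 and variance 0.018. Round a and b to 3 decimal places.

a = 7.467, b = 3.200

Let s = a+b. The Beta variance is μ(1−μ)/(s+1).
So s+1 = μ(1−μ)/σ² = (0.7×0.3)/0.018 = 0.21/0.018 = 11.6667, giving s = 10.6667.
Then a = μs = 0.7×10.6667 = 7.467 and b = (1−μ)s = 0.3×10.6667 = 3.200.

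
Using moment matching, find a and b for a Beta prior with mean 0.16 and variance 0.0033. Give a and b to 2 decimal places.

Write ν = a+b; then a = μν and Var = μ(1−μ)/(ν+1).
ν = μ(1−μ)/Var − 1 = 0.1344/0.0033 − 1 = 39.7273.
a = 0.16·39.7273 = 6.36, b = 0.84·39.7273 = 33.37.

a = 6.36, b = 33.37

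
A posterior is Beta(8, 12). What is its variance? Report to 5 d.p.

0.01143

Var = αβ/[(α+β)²(α+β+1)] = (8×12)/(20²×21) = 96/8400 = 0.01143.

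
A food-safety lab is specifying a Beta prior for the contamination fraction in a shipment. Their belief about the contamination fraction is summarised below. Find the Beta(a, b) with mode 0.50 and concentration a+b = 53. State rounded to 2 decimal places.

a = 26.50, b = 26.50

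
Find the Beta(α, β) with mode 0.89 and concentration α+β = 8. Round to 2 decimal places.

For α,β>1 the mode is (α−1)/(α+β−2), so α = mode·(κ−2)+1 = 0.89×6+1 = 6.34.
And β = (1−mode)·(κ−2)+1 = 0.11×6+1 = 1.66.

α = 6.34, β = 1.66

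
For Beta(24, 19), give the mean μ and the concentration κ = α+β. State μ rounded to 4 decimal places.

μ = 0.5581, κ = 43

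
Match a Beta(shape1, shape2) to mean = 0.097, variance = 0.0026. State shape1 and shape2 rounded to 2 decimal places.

Write ν = shape1+shape2; then shape1 = μν and Var = μ(1−μ)/(ν+1).
ν = μ(1−μ)/Var − 1 = 0.087591/0.0026 − 1 = 32.6888.
shape1 = 0.097·32.6888 = 3.17, shape2 = 0.903·32.6888 = 29.52.

shape1 = 3.17, shape2 = 29.52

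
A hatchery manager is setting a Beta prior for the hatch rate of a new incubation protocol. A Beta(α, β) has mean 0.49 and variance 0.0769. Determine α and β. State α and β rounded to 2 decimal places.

α = 1.10, β = 1.15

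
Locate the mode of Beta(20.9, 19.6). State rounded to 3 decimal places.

With α,β > 1, mode = (α−1)/(α+β−2) = 19.9/38.5 = 0.517.

0.517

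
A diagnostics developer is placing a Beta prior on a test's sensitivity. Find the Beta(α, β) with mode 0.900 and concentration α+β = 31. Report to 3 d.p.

α = 27.100, β = 3.900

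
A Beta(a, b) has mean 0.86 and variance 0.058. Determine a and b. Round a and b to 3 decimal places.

Write ν = a+b; then a = μν and Var = μ(1−μ)/(ν+1).
ν = μ(1−μ)/Var − 1 = 0.1204/0.058 − 1 = 1.0759.
a = 0.86·1.0759 = 0.925, b = 0.14·1.0759 = 0.151.

a = 0.925, b = 0.151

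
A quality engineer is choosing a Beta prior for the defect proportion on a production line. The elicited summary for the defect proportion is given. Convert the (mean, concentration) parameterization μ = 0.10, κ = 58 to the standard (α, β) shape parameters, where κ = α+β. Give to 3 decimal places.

α = μκ = 0.10×58 = 5.800 and β = (1−μ)κ = 0.90×58 = 52.200.

α = 5.800, β = 52.200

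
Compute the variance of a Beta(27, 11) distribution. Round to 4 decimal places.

α+β = 38 and αβ = 297, so Var = αβ/[(α+β)²(α+β+1)] = 297/56316 = 0.0053.

0.0053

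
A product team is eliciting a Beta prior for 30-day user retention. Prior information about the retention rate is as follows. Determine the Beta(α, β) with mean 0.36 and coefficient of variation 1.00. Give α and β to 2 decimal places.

Var = (CV·μ)² = (1.00×0.36)² = 0.129600.
α+β = μ(1−μ)/Var − 1 = 0.2304/0.129600 − 1 = 0.7778.
Thus α = 0.36·0.7778 = 0.28 and β = 0.64·0.7778 = 0.50.

α = 0.28, β = 0.50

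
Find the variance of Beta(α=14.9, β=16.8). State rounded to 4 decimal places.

0.0076

μ = 14.9/31.7 = 0.470032; Var = μ(1−μ)/(α+β+1) = 0.2491019/32.7 = 0.0076.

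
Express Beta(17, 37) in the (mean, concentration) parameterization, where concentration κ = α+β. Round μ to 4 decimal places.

κ = α+β = 17+37 = 54; μ = α/κ = 17/54 = 0.3148.

μ = 0.3148, κ = 54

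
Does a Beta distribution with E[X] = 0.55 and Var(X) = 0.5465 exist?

No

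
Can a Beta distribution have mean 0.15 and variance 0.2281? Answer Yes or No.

The Beta variance bound is σ² < μ(1−μ).
Here μ(1−μ) = 0.15×0.85 = 0.1275, and 0.2281 ≥ 0.1275.

No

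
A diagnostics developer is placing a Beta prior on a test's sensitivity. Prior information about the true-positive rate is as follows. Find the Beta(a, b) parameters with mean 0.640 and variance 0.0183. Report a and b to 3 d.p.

a = 7.418, b = 4.172

Let s = a+b. The Beta variance is μ(1−μ)/(s+1).
So s+1 = μ(1−μ)/σ² = (0.640×0.360)/0.0183 = 0.230400/0.0183 = 12.5902, giving s = 11.5902.
Then a = μs = 0.640×11.5902 = 7.418 and b = (1−μ)s = 0.360×11.5902 = 4.172.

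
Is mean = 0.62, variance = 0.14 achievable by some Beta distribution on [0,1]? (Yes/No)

A Beta with mean μ has variance μ(1−μ)/(α+β+1) < μ(1−μ).
Here μ(1−μ) = 0.62×0.38 = 0.2356, and 0.14 < 0.2356.

Yes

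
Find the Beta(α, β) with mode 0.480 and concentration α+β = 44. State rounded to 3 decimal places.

α = 21.160, β = 22.840

Mode = (α−1)/(κ−2) with κ = α+β, so α−1 = 0.480·42 = 20.160.
α = 21.160; β = κ − α = 22.840.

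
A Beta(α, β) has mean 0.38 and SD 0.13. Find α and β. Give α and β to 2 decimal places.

Variance = 0.13² = 0.0169. The moment-matching identity α+β = μ(1−μ)/Var − 1 gives
α+β = 0.2356/0.0169 − 1 = 12.9408, so α = μ·12.9408 = 4.92 and β = (1−μ)·12.9408 = 8.02.

α = 4.92, β = 8.02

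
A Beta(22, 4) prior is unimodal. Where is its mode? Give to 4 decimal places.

With α,β > 1, mode = (α−1)/(α+β−2) = 21/24 = 0.8750.

0.8750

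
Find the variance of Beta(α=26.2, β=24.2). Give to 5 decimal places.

0.00486

α+β = 50.4 and αβ = 634.04, so Var = αβ/[(α+β)²(α+β+1)] = 634.04/130564.224 = 0.00486.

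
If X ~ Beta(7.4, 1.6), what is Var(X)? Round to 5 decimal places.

0.01462

μ = 7.4/9.0 = 0.822222; Var = μ(1−μ)/(α+β+1) = 0.1461728/10.0 = 0.01462.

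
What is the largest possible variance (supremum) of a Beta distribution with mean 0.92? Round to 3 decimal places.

0.074

Var = μ(1−μ)/(α+β+1), which approaches μ(1−μ) as α+β → 0.
So the supremum is μ(1−μ) = 0.92×0.08 = 0.074.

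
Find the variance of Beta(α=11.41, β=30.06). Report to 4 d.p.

0.0047

α+β = 41.47 and αβ = 342.9846, so Var = αβ/[(α+β)²(α+β+1)] = 342.9846/73038.245423 = 0.0047.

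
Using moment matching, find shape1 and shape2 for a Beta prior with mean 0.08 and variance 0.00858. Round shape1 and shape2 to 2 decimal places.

shape1 = 0.61, shape2 = 6.97

By moment matching, shape1+shape2 = μ(1−μ)/σ² − 1 = (0.08·0.92)/0.00858 − 1 = 8.5781 − 1 = 7.5781.
Since shape1/(shape1+shape2) = μ, shape1 = 0.08·7.5781 = 0.61 and shape2 = 0.92·7.5781 = 6.97.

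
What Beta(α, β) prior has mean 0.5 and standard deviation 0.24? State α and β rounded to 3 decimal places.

σ² = 0.24² = 0.0576.
With s = α+β, Var = μ(1−μ)/(s+1), so s+1 = (0.5×0.5)/0.0576 = 4.3403 and s = 3.3403.
α = μs = 1.670, β = (1−μ)s = 1.670.

α = 1.670, β = 1.670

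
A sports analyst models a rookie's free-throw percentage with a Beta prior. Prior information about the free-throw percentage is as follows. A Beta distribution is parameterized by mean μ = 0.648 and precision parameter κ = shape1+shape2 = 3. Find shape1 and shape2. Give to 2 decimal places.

shape1 = 1.94, shape2 = 1.06

shape1 = μκ = 0.648×3 = 1.94 and shape2 = (1−μ)κ = 0.352×3 = 1.06.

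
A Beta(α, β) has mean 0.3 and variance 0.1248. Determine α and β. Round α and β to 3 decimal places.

By moment matching, α+β = μ(1−μ)/σ² − 1 = (0.3·0.7)/0.1248 − 1 = 1.6827 − 1 = 0.6827.
Since α/(α+β) = μ, α = 0.3·0.6827 = 0.205 and β = 0.7·0.6827 = 0.478.

α = 0.205, β = 0.478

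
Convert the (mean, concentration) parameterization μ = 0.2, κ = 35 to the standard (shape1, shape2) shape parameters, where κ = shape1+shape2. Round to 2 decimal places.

shape1 = 7.00, shape2 = 28.00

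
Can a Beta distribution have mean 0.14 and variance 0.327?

No

The Beta variance bound is σ² < μ(1−μ).
Here μ(1−μ) = 0.14×0.86 = 0.1204, and 0.327 ≥ 0.1204.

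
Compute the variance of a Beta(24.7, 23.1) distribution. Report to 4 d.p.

α+β = 47.8 and αβ = 570.57, so Var = αβ/[(α+β)²(α+β+1)] = 570.57/111500.192 = 0.0051.

0.0051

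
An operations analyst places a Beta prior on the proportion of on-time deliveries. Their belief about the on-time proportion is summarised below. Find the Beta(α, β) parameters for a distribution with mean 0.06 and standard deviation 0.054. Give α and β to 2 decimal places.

α = 1.10, β = 17.24

First σ² = 0.002916. Setting α = μn, β = (1−μ)n with n = α+β,
μ(1−μ)/(n+1) = 0.002916 ⇒ n+1 = 0.0564/0.002916 = 19.3416 ⇒ n = 18.3416.
Hence α = 0.06×18.3416 = 1.10, β = 0.94×18.3416 = 17.24.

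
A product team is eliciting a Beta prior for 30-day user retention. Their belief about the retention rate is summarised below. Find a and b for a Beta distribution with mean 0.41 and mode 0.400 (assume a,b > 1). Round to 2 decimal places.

With s = a+b: μ = a/s and mode = (a−1)/(s−2). Eliminating a = μs,
μs − 1 = m(s−2) ⇒ s(μ−m) = 1−2m ⇒ s = 0.200/0.010 = 20.0000.
So a = μs = 8.20, b = (1−μ)s = 11.80.

a = 8.20, b = 11.80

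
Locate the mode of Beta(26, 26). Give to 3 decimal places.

0.500

The density x^(α−1)(1−x)^(β−1) is maximised at (α−1)/(α+β−2) = 25/50 = 0.500.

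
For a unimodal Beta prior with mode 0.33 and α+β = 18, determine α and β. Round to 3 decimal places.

α = 6.280, β = 11.720

Since the density peak of Beta(α,β) is at (α−1)/(α+β−2),
α = 1 + 0.33(18−2) = 6.280 and β = 18 − 6.280 = 11.720.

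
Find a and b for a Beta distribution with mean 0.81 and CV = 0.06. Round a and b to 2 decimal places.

a = 51.97, b = 12.19

σ = CV·μ = 0.06×0.81 = 0.04860, so σ² = 0.002362.
s+1 = μ(1−μ)/σ² = 0.1539/0.002362 = 65.1578, so s = a+b = 64.1578.
a = μs = 51.97, b = (1−μ)s = 12.19.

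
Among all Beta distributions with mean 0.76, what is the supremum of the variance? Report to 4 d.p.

Var = μ(1−μ)/(α+β+1), which approaches μ(1−μ) as α+β → 0.
So the supremum is μ(1−μ) = 0.76×0.24 = 0.1824.

0.1824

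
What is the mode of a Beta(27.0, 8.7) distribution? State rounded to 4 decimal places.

0.7715

With α,β > 1, mode = (α−1)/(α+β−2) = 26.0/33.7 = 0.7715.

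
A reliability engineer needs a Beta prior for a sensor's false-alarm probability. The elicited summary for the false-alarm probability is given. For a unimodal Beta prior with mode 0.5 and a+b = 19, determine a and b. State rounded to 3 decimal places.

a = 9.500, b = 9.500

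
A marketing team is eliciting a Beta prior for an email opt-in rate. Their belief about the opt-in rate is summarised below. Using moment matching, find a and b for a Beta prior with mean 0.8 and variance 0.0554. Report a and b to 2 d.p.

a = 1.51, b = 0.38

Let s = a+b. The Beta variance is μ(1−μ)/(s+1).
So s+1 = μ(1−μ)/σ² = (0.8×0.2)/0.0554 = 0.16/0.0554 = 2.8881, giving s = 1.8881.
Then a = μs = 0.8×1.8881 = 1.51 and b = (1−μ)s = 0.2×1.8881 = 0.38.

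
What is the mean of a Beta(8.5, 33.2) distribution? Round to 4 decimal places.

The Beta mean is α/(α+β) = 8.5/(8.5+33.2) = 0.2038.

0.2038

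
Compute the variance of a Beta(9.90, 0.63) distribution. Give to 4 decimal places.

0.0049

α+β = 10.53 and αβ = 6.2370, so Var = αβ/[(α+β)²(α+β+1)] = 6.2370/1278.456777 = 0.0049.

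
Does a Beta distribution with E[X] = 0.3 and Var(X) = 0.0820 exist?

A Beta with mean μ has variance μ(1−μ)/(α+β+1) < μ(1−μ).
Here μ(1−μ) = 0.3×0.7 = 0.21, and 0.0820 < 0.21.

Yes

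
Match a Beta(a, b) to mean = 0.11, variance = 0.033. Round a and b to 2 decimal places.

Write ν = a+b; then a = μν and Var = μ(1−μ)/(ν+1).
ν = μ(1−μ)/Var − 1 = 0.0979/0.033 − 1 = 1.9667.
a = 0.11·1.9667 = 0.22, b = 0.89·1.9667 = 1.75.

a = 0.22, b = 1.75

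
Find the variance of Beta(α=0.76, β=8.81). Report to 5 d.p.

Var = αβ/[(α+β)²(α+β+1)] = (0.76×8.81)/(9.57²×10.57) = 6.6956/968.052393 = 0.00692.

0.00692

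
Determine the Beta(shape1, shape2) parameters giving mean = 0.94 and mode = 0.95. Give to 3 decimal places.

shape1 = 84.600, shape2 = 5.400

Let s = shape1+shape2. Mean gives shape1 = μs = 0.94s; mode gives (shape1−1)/(s−2) = 0.95.
Substituting: 0.94s − 1 = 0.95(s−2) = 0.95s − 1.90, so -0.01s = -0.90 and s = 90.0000.
Then shape1 = 0.94×90.0000 = 84.600 and shape2 = s−shape1 = 5.400.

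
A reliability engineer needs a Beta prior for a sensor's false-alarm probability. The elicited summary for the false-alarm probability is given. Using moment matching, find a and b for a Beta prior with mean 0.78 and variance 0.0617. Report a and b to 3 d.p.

a = 1.389, b = 0.392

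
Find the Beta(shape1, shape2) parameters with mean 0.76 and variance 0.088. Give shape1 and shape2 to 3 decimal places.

shape1 = 0.815, shape2 = 0.257

Write ν = shape1+shape2; then shape1 = μν and Var = μ(1−μ)/(ν+1).
ν = μ(1−μ)/Var − 1 = 0.1824/0.088 − 1 = 1.0727.
shape1 = 0.76·1.0727 = 0.815, shape2 = 0.24·1.0727 = 0.257.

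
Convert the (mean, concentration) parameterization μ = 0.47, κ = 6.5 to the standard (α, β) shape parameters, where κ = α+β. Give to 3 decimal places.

α = μκ = 0.47×6.5 = 3.055 and β = (1−μ)κ = 0.53×6.5 = 3.445.

α = 3.055, β = 3.445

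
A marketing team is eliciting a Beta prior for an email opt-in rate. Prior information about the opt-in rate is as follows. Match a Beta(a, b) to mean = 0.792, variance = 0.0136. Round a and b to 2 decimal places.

a = 8.80, b = 2.31

Let s = a+b. The Beta variance is μ(1−μ)/(s+1).
So s+1 = μ(1−μ)/σ² = (0.792×0.208)/0.0136 = 0.164736/0.0136 = 12.1129, giving s = 11.1129.
Then a = μs = 0.792×11.1129 = 8.80 and b = (1−μ)s = 0.208×11.1129 = 2.31.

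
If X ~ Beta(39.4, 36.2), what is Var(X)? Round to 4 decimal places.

0.0033

α+β = 75.6 and αβ = 1426.28, so Var = αβ/[(α+β)²(α+β+1)] = 1426.28/437796.576 = 0.0033.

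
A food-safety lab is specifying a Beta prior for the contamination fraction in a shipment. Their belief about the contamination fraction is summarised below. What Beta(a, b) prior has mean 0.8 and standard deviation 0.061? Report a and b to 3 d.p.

σ² = 0.061² = 0.003721.
With s = a+b, Var = μ(1−μ)/(s+1), so s+1 = (0.8×0.2)/0.003721 = 42.9992 and s = 41.9992.
a = μs = 33.599, b = (1−μ)s = 8.400.

a = 33.599, b = 8.400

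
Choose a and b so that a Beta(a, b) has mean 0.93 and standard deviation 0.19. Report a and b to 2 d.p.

a = 0.75, b = 0.06

Variance = 0.19² = 0.0361. The moment-matching identity a+b = μ(1−μ)/Var − 1 gives
a+b = 0.0651/0.0361 − 1 = 0.8033, so a = μ·0.8033 = 0.75 and b = (1−μ)·0.8033 = 0.06.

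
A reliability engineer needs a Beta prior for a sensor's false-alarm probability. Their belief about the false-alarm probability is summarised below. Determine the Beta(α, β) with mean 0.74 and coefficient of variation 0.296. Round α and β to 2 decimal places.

σ = CV·μ = 0.296×0.74 = 0.21904, so σ² = 0.047979.
s+1 = μ(1−μ)/σ² = 0.1924/0.047979 = 4.0101, so s = α+β = 3.0101.
α = μs = 2.23, β = (1−μ)s = 0.78.

α = 2.23, β = 0.78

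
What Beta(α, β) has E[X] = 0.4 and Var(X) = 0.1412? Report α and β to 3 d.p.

α = 0.280, β = 0.420

By moment matching, α+β = μ(1−μ)/σ² − 1 = (0.4·0.6)/0.1412 − 1 = 1.6997 − 1 = 0.6997.
Since α/(α+β) = μ, α = 0.4·0.6997 = 0.280 and β = 0.6·0.6997 = 0.420.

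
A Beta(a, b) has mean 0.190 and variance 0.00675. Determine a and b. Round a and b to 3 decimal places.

By moment matching, a+b = μ(1−μ)/σ² − 1 = (0.190·0.810)/0.00675 − 1 = 22.8000 − 1 = 21.8000.
Since a/(a+b) = μ, a = 0.190·21.8000 = 4.142 and b = 0.810·21.8000 = 17.658.

a = 4.142, b = 17.658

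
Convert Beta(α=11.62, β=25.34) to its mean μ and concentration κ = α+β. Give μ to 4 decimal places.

μ = 0.3144, κ = 36.96

κ = α+β = 11.62+25.34 = 36.96; μ = α/κ = 11.62/36.96 = 0.3144.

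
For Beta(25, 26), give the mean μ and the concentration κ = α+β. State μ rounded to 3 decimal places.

κ = α+β = 25+26 = 51; μ = α/κ = 25/51 = 0.490.

μ = 0.490, κ = 51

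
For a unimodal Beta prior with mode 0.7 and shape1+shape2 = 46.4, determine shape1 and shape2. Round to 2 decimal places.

shape1 = 32.08, shape2 = 14.32

Since the density peak of Beta(shape1,shape2) is at (shape1−1)/(shape1+shape2−2),
shape1 = 1 + 0.7(46.4−2) = 32.08 and shape2 = 46.4 − 32.08 = 14.32.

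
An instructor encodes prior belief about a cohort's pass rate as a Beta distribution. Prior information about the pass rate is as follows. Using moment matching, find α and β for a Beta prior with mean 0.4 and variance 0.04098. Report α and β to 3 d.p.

α = 1.943, β = 2.914

Write ν = α+β; then α = μν and Var = μ(1−μ)/(ν+1).
ν = μ(1−μ)/Var − 1 = 0.24/0.04098 − 1 = 4.8565.
α = 0.4·4.8565 = 1.943, β = 0.6·4.8565 = 2.914.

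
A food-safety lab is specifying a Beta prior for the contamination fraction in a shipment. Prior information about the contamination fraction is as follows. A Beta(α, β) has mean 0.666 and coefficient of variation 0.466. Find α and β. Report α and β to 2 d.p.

α = 0.87, β = 0.44

Var = (CV·μ)² = (0.466×0.666)² = 0.096321.
α+β = μ(1−μ)/Var − 1 = 0.222444/0.096321 − 1 = 1.3094.
Thus α = 0.666·1.3094 = 0.87 and β = 0.334·1.3094 = 0.44.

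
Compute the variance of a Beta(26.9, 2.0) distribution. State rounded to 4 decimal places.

Var = αβ/[(α+β)²(α+β+1)] = (26.9×2.0)/(28.9²×29.9) = 53.80/24972.779 = 0.0022.

0.0022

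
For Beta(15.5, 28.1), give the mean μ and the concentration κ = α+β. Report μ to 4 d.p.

κ = α+β = 15.5+28.1 = 43.6; μ = α/κ = 15.5/43.6 = 0.3555.

μ = 0.3555, κ = 43.6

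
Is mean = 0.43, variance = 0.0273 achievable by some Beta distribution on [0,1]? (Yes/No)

Yes

A Beta with mean μ has variance μ(1−μ)/(α+β+1) < μ(1−μ).
Here μ(1−μ) = 0.43×0.57 = 0.2451, and 0.0273 < 0.2451.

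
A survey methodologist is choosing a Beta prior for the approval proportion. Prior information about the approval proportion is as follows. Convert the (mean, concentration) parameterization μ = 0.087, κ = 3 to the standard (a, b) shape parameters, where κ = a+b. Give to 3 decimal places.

a = 0.261, b = 2.739

Split κ in proportion μ : (1−μ): a = 0.087·3 = 0.261, b = 3 − 0.261 = 2.739.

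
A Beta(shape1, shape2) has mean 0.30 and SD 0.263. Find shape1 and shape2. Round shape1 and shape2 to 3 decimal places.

shape1 = 0.611, shape2 = 1.425

σ² = 0.263² = 0.069169.
With s = shape1+shape2, Var = μ(1−μ)/(s+1), so s+1 = (0.30×0.70)/0.069169 = 3.0360 and s = 2.0360.
shape1 = μs = 0.611, shape2 = (1−μ)s = 1.425.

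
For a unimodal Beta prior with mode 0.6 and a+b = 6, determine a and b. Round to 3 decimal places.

Mode = (a−1)/(κ−2) with κ = a+b, so a−1 = 0.6·4 = 2.400.
a = 3.400; b = κ − a = 2.600.

a = 3.400, b = 2.600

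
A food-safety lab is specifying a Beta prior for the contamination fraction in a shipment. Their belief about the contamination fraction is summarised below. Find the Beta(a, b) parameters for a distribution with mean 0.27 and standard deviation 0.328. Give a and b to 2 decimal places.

σ² = 0.328² = 0.107584.
With s = a+b, Var = μ(1−μ)/(s+1), so s+1 = (0.27×0.73)/0.107584 = 1.8321 and s = 0.8321.
a = μs = 0.22, b = (1−μ)s = 0.61.

a = 0.22, b = 0.61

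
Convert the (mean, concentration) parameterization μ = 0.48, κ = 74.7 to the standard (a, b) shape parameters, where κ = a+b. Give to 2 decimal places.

a = 35.86, b = 38.84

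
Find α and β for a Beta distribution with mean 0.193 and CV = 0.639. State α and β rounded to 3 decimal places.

Var = (CV·μ)² = (0.639×0.193)² = 0.015210.
α+β = μ(1−μ)/Var − 1 = 0.155751/0.015210 − 1 = 9.2403.
Thus α = 0.193·9.2403 = 1.783 and β = 0.807·9.2403 = 7.457.

α = 1.783, β = 7.457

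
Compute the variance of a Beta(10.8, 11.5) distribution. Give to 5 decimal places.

0.01072

α+β = 22.3 and αβ = 124.20, so Var = αβ/[(α+β)²(α+β+1)] = 124.20/11586.857 = 0.01072.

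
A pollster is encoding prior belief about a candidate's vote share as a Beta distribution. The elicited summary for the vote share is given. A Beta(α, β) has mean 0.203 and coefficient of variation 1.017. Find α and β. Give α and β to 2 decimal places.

α = 0.57, β = 2.23

Var = (CV·μ)² = (1.017×0.203)² = 0.042622.
α+β = μ(1−μ)/Var − 1 = 0.161791/0.042622 − 1 = 2.7959.
Thus α = 0.203·2.7959 = 0.57 and β = 0.797·2.7959 = 2.23.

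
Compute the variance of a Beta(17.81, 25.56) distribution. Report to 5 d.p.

0.00545

μ = 17.81/43.37 = 0.410653; Var = μ(1−μ)/(α+β+1) = 0.2420170/44.37 = 0.00545.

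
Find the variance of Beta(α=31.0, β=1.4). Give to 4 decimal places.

0.0012

α+β = 32.4 and αβ = 43.40, so Var = αβ/[(α+β)²(α+β+1)] = 43.40/35061.984 = 0.0012.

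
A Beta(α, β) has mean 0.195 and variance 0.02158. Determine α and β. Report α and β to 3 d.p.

Let s = α+β. The Beta variance is μ(1−μ)/(s+1).
So s+1 = μ(1−μ)/σ² = (0.195×0.805)/0.02158 = 0.156975/0.02158 = 7.2741, giving s = 6.2741.
Then α = μs = 0.195×6.2741 = 1.223 and β = (1−μ)s = 0.805×6.2741 = 5.051.

α = 1.223, β = 5.051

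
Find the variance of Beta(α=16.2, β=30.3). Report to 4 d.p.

μ = 16.2/46.5 = 0.348387; Var = μ(1−μ)/(α+β+1) = 0.2270135/47.5 = 0.0048.

0.0048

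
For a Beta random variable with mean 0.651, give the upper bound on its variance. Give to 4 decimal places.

0.2272

Var = μ(1−μ)/(α+β+1), which approaches μ(1−μ) as α+β → 0.
So the supremum is μ(1−μ) = 0.651×0.349 = 0.2272.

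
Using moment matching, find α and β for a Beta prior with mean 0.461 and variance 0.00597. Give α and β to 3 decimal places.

Write ν = α+β; then α = μν and Var = μ(1−μ)/(ν+1).
ν = μ(1−μ)/Var − 1 = 0.248479/0.00597 − 1 = 40.6213.
α = 0.461·40.6213 = 18.726, β = 0.539·40.6213 = 21.895.

α = 18.726, β = 21.895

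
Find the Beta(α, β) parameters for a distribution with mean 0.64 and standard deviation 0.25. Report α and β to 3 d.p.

σ² = 0.25² = 0.0625.
With s = α+β, Var = μ(1−μ)/(s+1), so s+1 = (0.64×0.36)/0.0625 = 3.6864 and s = 2.6864.
α = μs = 1.719, β = (1−μ)s = 0.967.

α = 1.719, β = 0.967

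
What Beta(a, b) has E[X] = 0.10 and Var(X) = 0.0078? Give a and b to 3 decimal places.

a = 1.054, b = 9.485

Write ν = a+b; then a = μν and Var = μ(1−μ)/(ν+1).
ν = μ(1−μ)/Var − 1 = 0.0900/0.0078 − 1 = 10.5385.
a = 0.10·10.5385 = 1.054, b = 0.90·10.5385 = 9.485.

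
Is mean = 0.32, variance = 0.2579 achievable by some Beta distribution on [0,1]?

No

A Beta with mean μ has variance μ(1−μ)/(α+β+1) < μ(1−μ).
Here μ(1−μ) = 0.32×0.68 = 0.2176, and 0.2579 ≥ 0.2176.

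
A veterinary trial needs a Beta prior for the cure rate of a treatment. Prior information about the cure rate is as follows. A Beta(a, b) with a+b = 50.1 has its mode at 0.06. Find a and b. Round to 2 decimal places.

a = 3.89, b = 46.21

Mode = (a−1)/(κ−2) with κ = a+b, so a−1 = 0.06·48.1 = 2.89.
a = 3.89; b = κ − a = 46.21.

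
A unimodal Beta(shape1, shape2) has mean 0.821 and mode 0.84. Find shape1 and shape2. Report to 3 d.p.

shape1 = 29.383, shape2 = 6.406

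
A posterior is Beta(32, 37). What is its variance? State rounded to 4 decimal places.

α+β = 69 and αβ = 1184, so Var = αβ/[(α+β)²(α+β+1)] = 1184/333270 = 0.0036.

0.0036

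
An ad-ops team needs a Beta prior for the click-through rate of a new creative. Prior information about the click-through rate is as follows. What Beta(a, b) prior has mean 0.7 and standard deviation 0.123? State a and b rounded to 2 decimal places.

σ² = 0.123² = 0.015129.
With s = a+b, Var = μ(1−μ)/(s+1), so s+1 = (0.7×0.3)/0.015129 = 13.8806 and s = 12.8806.
a = μs = 9.02, b = (1−μ)s = 3.86.

a = 9.02, b = 3.86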